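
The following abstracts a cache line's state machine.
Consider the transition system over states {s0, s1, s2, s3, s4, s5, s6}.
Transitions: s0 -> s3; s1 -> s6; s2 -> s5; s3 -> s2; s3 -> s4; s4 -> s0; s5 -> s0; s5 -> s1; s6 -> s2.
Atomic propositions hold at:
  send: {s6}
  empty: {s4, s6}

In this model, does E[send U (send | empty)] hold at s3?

Sat(send | empty) = {s4, s6}
E[send U (send | empty)]: least fixpoint, start Z0 = Sat((send | empty)) = {s4, s6}, add states in Sat(send) with some successor in Z. Already a fixed point.
Sat(E[send U (send | empty)]) = {s4, s6}
s3 ∉ Sat(E[send U (send | empty)]) = {s4, s6}, so the formula does not hold at s3.

No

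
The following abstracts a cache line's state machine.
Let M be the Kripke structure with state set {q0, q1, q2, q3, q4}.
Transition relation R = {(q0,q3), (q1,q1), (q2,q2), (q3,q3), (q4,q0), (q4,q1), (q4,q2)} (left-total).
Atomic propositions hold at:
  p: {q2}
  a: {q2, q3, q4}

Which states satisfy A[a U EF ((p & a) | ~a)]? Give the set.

{q0, q1, q2, q4}

Sat(p & a) = {q2}
Sat(~a) = {q0, q1}
Sat((p & a) | ~a) = {q0, q1, q2}
EF ((p & a) | ~a): least fixpoint, start Z0 = {q0, q1, q2}, add states with some successor in Z. Z1 = {q0, q1, q2, q4}; fixed.
Sat(EF ((p & a) | ~a)) = {q0, q1, q2, q4}
A[a U EF ((p & a) | ~a)]: least fixpoint, start Z0 = Sat(EF ((p & a) | ~a)) = {q0, q1, q2, q4}, add states in Sat(a) with every successor in Z. Already a fixed point.
Sat(A[a U EF ((p & a) | ~a)]) = {q0, q1, q2, q4}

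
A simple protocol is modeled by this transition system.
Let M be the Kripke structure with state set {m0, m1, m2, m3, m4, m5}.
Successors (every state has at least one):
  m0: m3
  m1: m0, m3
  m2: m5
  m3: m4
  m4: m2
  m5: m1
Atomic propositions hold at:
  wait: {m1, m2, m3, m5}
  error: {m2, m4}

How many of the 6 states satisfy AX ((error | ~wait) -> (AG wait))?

3

Sat(~wait) = {m0, m4}
Sat(error | ~wait) = {m0, m2, m4}
AG wait: greatest fixpoint, start Z0 = {m1, m2, m3, m5}, keep only states in Sat with every successor in Z. Z1 = {m2, m5}; Z2 = {m2}; Z3 = ∅; fixed.
Sat(AG wait) = ∅
Sat((error | ~wait) -> (AG wait)) = {m1, m3, m5}
Sat(AX ((error | ~wait) -> (AG wait))) = {s : every successor in {m1, m3, m5}} = {m0, m2, m5}
|Sat(AX ((error | ~wait) -> (AG wait)))| = |{m0, m2, m5}| = 3.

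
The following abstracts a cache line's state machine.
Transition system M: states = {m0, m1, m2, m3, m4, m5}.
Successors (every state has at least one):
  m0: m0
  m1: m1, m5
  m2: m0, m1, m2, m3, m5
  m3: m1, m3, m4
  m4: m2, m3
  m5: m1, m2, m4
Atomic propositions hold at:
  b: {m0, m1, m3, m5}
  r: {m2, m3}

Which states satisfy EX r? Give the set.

{m2, m3, m4, m5}

Sat(EX r) = {s : some successor in {m2, m3}} = {m2, m3, m4, m5}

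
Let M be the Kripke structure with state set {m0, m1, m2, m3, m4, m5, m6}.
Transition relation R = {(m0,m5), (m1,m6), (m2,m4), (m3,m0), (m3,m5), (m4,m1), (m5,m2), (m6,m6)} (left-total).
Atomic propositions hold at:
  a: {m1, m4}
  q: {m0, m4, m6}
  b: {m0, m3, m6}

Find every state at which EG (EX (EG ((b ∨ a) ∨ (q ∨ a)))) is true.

{m1, m2, m4, m6}

Sat(b ∨ a) = {m0, m1, m3, m4, m6}
Sat(q ∨ a) = {m0, m1, m4, m6}
Sat((b ∨ a) ∨ (q ∨ a)) = {m0, m1, m3, m4, m6}
EG ((b ∨ a) ∨ (q ∨ a)): greatest fixpoint, start Z0 = {m0, m1, m3, m4, m6}, keep only states in Sat with some successor in Z. Z1 = {m1, m3, m4, m6}; Z2 = {m1, m4, m6}; fixed.
Sat(EG ((b ∨ a) ∨ (q ∨ a))) = {m1, m4, m6}
Sat(EX (EG ((b ∨ a) ∨ (q ∨ a)))) = {s : some successor in {m1, m4, m6}} = {m1, m2, m4, m6}
EG (EX (EG ((b ∨ a) ∨ (q ∨ a)))): greatest fixpoint, start Z0 = {m1, m2, m4, m6}, keep only states in Sat with some successor in Z. Already a fixed point.
Sat(EG (EX (EG ((b ∨ a) ∨ (q ∨ a))))) = {m1, m2, m4, m6}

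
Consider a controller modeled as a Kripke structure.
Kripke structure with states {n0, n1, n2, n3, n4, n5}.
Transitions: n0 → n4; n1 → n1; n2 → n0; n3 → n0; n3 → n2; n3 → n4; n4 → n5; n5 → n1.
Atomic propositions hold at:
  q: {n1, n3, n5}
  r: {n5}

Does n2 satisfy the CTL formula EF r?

EF r: least fixpoint, start Z0 = {n5}, add states with some successor in Z. Z1 = {n4, n5}; Z2 = {n0, n3, n4, n5}; Z3 = {n0, n2, n3, n4, n5}; fixed.
Sat(EF r) = {n0, n2, n3, n4, n5}
n2 ∈ Sat(EF r) = {n0, n2, n3, n4, n5}, so the formula holds at n2.

Yes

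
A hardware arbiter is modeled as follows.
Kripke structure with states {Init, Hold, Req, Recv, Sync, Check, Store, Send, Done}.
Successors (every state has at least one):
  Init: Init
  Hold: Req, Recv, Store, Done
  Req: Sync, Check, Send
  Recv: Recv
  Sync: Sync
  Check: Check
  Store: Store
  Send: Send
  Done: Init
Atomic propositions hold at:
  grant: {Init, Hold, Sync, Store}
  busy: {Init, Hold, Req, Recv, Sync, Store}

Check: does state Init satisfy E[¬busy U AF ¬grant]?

No

Sat(¬busy) = {Check, Send, Done}
Sat(¬grant) = {Req, Recv, Check, Send, Done}
AF ¬grant: least fixpoint, start Z0 = {Req, Recv, Check, Send, Done}, add states with every successor in Z. Already a fixed point.
Sat(AF ¬grant) = {Req, Recv, Check, Send, Done}
E[¬busy U AF ¬grant]: least fixpoint, start Z0 = Sat(AF ¬grant) = {Req, Recv, Check, Send, Done}, add states in Sat(¬busy) with some successor in Z. Already a fixed point.
Sat(E[¬busy U AF ¬grant]) = {Req, Recv, Check, Send, Done}
Init ∉ Sat(E[¬busy U AF ¬grant]) = {Req, Recv, Check, Send, Done}, so the formula does not hold at Init.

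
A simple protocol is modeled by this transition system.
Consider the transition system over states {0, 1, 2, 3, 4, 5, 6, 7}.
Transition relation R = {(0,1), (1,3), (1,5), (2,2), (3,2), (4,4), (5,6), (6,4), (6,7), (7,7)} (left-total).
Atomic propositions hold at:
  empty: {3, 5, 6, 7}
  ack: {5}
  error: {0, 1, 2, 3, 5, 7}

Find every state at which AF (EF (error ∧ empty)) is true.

{0, 1, 3, 5, 6, 7}

Sat(error ∧ empty) = {3, 5, 7}
EF (error ∧ empty): least fixpoint, start Z0 = {3, 5, 7}, add states with some successor in Z. Z1 = {1, 3, 5, 6, 7}; Z2 = {0, 1, 3, 5, 6, 7}; fixed.
Sat(EF (error ∧ empty)) = {0, 1, 3, 5, 6, 7}
AF (EF (error ∧ empty)): least fixpoint, start Z0 = {0, 1, 3, 5, 6, 7}, add states with every successor in Z. Already a fixed point.
Sat(AF (EF (error ∧ empty))) = {0, 1, 3, 5, 6, 7}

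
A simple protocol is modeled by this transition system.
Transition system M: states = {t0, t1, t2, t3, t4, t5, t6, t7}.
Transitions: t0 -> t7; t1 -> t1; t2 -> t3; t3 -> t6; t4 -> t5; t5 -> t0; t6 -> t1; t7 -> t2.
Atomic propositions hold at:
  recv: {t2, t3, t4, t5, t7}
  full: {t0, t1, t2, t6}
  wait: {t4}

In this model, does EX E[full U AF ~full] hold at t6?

No

Sat(~full) = {t3, t4, t5, t7}
AF ~full: least fixpoint, start Z0 = {t3, t4, t5, t7}, add states with every successor in Z. Z1 = {t0, t2, t3, t4, t5, t7}; fixed.
Sat(AF ~full) = {t0, t2, t3, t4, t5, t7}
E[full U AF ~full]: least fixpoint, start Z0 = Sat(AF ~full) = {t0, t2, t3, t4, t5, t7}, add states in Sat(full) with some successor in Z. Already a fixed point.
Sat(E[full U AF ~full]) = {t0, t2, t3, t4, t5, t7}
Sat(EX E[full U AF ~full]) = {s : some successor in {t0, t2, t3, t4, t5, t7}} = {t0, t2, t4, t5, t7}
t6 ∉ Sat(EX E[full U AF ~full]) = {t0, t2, t4, t5, t7}, so the formula does not hold at t6.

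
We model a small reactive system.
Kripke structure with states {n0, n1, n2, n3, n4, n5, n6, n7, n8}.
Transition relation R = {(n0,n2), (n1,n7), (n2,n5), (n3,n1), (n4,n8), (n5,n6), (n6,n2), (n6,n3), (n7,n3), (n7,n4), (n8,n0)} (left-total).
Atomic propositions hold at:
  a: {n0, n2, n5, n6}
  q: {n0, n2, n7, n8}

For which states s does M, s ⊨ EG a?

EG a: greatest fixpoint, start Z0 = {n0, n2, n5, n6}, keep only states in Sat with some successor in Z. Already a fixed point.
Sat(EG a) = {n0, n2, n5, n6}

{n0, n2, n5, n6}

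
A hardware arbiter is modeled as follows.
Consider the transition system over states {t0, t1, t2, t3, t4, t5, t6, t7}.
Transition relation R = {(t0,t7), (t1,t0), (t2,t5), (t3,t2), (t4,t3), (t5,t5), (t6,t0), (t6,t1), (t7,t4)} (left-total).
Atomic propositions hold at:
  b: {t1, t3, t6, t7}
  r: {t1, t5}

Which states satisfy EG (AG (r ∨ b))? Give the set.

Sat(r ∨ b) = {t1, t3, t5, t6, t7}
AG (r ∨ b): greatest fixpoint, start Z0 = {t1, t3, t5, t6, t7}, keep only states in Sat with every successor in Z. Z1 = {t5}; fixed.
Sat(AG (r ∨ b)) = {t5}
EG (AG (r ∨ b)): greatest fixpoint, start Z0 = {t5}, keep only states in Sat with some successor in Z. Already a fixed point.
Sat(EG (AG (r ∨ b))) = {t5}

{t5}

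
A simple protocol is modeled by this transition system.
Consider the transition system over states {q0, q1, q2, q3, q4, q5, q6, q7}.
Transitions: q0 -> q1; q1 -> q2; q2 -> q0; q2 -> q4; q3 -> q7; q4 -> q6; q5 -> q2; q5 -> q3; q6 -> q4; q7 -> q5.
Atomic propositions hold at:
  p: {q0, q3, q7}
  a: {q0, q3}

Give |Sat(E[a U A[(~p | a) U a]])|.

2

Sat(~p) = {q1, q2, q4, q5, q6}
Sat(~p | a) = {q0, q1, q2, q3, q4, q5, q6}
A[(~p | a) U a]: least fixpoint, start Z0 = Sat(a) = {q0, q3}, add states in Sat(~p | a) with every successor in Z. Already a fixed point.
Sat(A[(~p | a) U a]) = {q0, q3}
E[a U A[(~p | a) U a]]: least fixpoint, start Z0 = Sat(A[(~p | a) U a]) = {q0, q3}, add states in Sat(a) with some successor in Z. Already a fixed point.
Sat(E[a U A[(~p | a) U a]]) = {q0, q3}
|Sat(E[a U A[(~p | a) U a]])| = |{q0, q3}| = 2.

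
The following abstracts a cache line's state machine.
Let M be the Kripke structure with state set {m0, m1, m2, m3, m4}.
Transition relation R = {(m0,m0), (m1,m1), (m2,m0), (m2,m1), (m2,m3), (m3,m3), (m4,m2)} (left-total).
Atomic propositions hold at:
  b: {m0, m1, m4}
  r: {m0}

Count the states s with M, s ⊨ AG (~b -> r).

2

Sat(~b) = {m2, m3}
Sat(~b -> r) = {m0, m1, m4}
AG (~b -> r): greatest fixpoint, start Z0 = {m0, m1, m4}, keep only states in Sat with every successor in Z. Z1 = {m0, m1}; fixed.
Sat(AG (~b -> r)) = {m0, m1}
|Sat(AG (~b -> r))| = |{m0, m1}| = 2.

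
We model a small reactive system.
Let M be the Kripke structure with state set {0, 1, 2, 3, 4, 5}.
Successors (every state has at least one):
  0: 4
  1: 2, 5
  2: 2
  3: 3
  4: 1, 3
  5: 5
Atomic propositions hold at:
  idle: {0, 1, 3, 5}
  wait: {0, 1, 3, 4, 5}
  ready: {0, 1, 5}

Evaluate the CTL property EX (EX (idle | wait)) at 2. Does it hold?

No

Sat(idle | wait) = {0, 1, 3, 4, 5}
Sat(EX (idle | wait)) = {s : some successor in {0, 1, 3, 4, 5}} = {0, 1, 3, 4, 5}
Sat(EX (EX (idle | wait))) = {s : some successor in {0, 1, 3, 4, 5}} = {0, 1, 3, 4, 5}
2 ∉ Sat(EX (EX (idle | wait))) = {0, 1, 3, 4, 5}, so the formula does not hold at 2.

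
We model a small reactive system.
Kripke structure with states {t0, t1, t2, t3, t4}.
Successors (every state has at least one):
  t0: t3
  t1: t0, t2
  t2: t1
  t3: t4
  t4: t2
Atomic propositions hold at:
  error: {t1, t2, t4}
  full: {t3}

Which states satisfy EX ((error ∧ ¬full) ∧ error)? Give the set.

{t1, t2, t3, t4}

Sat(¬full) = {t0, t1, t2, t4}
Sat(error ∧ ¬full) = {t1, t2, t4}
Sat((error ∧ ¬full) ∧ error) = {t1, t2, t4}
Sat(EX ((error ∧ ¬full) ∧ error)) = {s : some successor in {t1, t2, t4}} = {t1, t2, t3, t4}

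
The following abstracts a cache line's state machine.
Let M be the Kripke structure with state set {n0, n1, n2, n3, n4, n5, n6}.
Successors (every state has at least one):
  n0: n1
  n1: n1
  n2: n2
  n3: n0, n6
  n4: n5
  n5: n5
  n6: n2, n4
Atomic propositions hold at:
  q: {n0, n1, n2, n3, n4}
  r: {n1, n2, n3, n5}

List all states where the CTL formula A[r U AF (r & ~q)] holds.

Sat(~q) = {n5, n6}
Sat(r & ~q) = {n5}
AF (r & ~q): least fixpoint, start Z0 = {n5}, add states with every successor in Z. Z1 = {n4, n5}; fixed.
Sat(AF (r & ~q)) = {n4, n5}
A[r U AF (r & ~q)]: least fixpoint, start Z0 = Sat(AF (r & ~q)) = {n4, n5}, add states in Sat(r) with every successor in Z. Already a fixed point.
Sat(A[r U AF (r & ~q)]) = {n4, n5}

{n4, n5}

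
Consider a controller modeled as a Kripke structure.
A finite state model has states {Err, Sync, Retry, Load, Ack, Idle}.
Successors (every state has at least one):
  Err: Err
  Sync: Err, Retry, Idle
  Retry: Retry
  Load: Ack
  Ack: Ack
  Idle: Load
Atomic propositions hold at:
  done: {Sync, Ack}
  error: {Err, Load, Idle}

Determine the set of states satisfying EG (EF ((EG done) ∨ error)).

EG done: greatest fixpoint, start Z0 = {Sync, Ack}, keep only states in Sat with some successor in Z. Z1 = {Ack}; fixed.
Sat(EG done) = {Ack}
Sat((EG done) ∨ error) = {Err, Load, Ack, Idle}
EF ((EG done) ∨ error): least fixpoint, start Z0 = {Err, Load, Ack, Idle}, add states with some successor in Z. Z1 = {Err, Sync, Load, Ack, Idle}; fixed.
Sat(EF ((EG done) ∨ error)) = {Err, Sync, Load, Ack, Idle}
EG (EF ((EG done) ∨ error)): greatest fixpoint, start Z0 = {Err, Sync, Load, Ack, Idle}, keep only states in Sat with some successor in Z. Already a fixed point.
Sat(EG (EF ((EG done) ∨ error))) = {Err, Sync, Load, Ack, Idle}

{Err, Sync, Load, Ack, Idle}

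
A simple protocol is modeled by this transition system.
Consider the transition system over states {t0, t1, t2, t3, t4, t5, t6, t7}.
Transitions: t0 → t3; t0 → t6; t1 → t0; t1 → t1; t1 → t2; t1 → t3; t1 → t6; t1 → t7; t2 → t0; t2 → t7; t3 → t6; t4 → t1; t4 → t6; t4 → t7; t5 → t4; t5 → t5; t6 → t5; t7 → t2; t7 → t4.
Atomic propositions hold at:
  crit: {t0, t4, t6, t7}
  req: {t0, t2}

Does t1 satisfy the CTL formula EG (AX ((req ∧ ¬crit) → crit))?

Sat(¬crit) = {t1, t2, t3, t5}
Sat(req ∧ ¬crit) = {t2}
Sat((req ∧ ¬crit) → crit) = {t0, t1, t3, t4, t5, t6, t7}
Sat(AX ((req ∧ ¬crit) → crit)) = {s : every successor in {t0, t1, t3, t4, t5, t6, t7}} = {t0, t2, t3, t4, t5, t6}
EG (AX ((req ∧ ¬crit) → crit)): greatest fixpoint, start Z0 = {t0, t2, t3, t4, t5, t6}, keep only states in Sat with some successor in Z. Already a fixed point.
Sat(EG (AX ((req ∧ ¬crit) → crit))) = {t0, t2, t3, t4, t5, t6}
t1 ∉ Sat(EG (AX ((req ∧ ¬crit) → crit))) = {t0, t2, t3, t4, t5, t6}, so the formula does not hold at t1.

No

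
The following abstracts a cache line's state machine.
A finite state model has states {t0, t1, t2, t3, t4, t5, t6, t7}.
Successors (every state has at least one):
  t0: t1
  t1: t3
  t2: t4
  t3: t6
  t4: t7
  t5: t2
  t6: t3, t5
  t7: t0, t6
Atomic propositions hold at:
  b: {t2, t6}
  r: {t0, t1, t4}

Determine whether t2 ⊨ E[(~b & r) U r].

No

Sat(~b) = {t0, t1, t3, t4, t5, t7}
Sat(~b & r) = {t0, t1, t4}
E[(~b & r) U r]: least fixpoint, start Z0 = Sat(r) = {t0, t1, t4}, add states in Sat(~b & r) with some successor in Z. Already a fixed point.
Sat(E[(~b & r) U r]) = {t0, t1, t4}
t2 ∉ Sat(E[(~b & r) U r]) = {t0, t1, t4}, so the formula does not hold at t2.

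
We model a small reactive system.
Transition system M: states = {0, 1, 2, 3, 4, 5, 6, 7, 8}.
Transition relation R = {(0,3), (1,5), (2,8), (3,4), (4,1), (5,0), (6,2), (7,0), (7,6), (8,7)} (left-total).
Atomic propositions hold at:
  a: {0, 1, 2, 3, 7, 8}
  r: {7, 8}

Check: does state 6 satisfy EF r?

Yes

EF r: least fixpoint, start Z0 = {7, 8}, add states with some successor in Z. Z1 = {2, 7, 8}; Z2 = {2, 6, 7, 8}; fixed.
Sat(EF r) = {2, 6, 7, 8}
6 ∈ Sat(EF r) = {2, 6, 7, 8}, so the formula holds at 6.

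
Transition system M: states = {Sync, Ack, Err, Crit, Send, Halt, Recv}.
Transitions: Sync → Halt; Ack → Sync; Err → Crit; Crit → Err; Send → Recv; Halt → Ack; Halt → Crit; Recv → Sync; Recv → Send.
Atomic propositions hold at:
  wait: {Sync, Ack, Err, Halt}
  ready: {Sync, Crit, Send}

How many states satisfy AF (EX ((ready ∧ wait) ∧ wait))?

3

Sat(ready ∧ wait) = {Sync}
Sat((ready ∧ wait) ∧ wait) = {Sync}
Sat(EX ((ready ∧ wait) ∧ wait)) = {s : some successor in {Sync}} = {Ack, Recv}
AF (EX ((ready ∧ wait) ∧ wait)): least fixpoint, start Z0 = {Ack, Recv}, add states with every successor in Z. Z1 = {Ack, Send, Recv}; fixed.
Sat(AF (EX ((ready ∧ wait) ∧ wait))) = {Ack, Send, Recv}
|Sat(AF (EX ((ready ∧ wait) ∧ wait)))| = |{Ack, Send, Recv}| = 3.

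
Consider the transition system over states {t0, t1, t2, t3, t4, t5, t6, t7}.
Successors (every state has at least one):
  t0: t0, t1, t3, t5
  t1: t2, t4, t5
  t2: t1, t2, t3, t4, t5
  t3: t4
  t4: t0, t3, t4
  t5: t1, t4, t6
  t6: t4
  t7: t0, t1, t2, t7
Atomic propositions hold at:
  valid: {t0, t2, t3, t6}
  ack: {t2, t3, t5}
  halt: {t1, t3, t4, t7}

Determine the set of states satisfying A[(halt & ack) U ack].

{t2, t3, t5}

Sat(halt & ack) = {t3}
A[(halt & ack) U ack]: least fixpoint, start Z0 = Sat(ack) = {t2, t3, t5}, add states in Sat(halt & ack) with every successor in Z. Already a fixed point.
Sat(A[(halt & ack) U ack]) = {t2, t3, t5}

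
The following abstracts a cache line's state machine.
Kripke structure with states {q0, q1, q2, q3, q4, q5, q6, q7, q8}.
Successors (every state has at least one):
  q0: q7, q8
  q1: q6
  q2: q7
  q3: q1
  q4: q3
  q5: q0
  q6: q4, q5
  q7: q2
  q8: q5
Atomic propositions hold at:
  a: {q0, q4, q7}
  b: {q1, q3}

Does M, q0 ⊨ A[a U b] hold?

A[a U b]: least fixpoint, start Z0 = Sat(b) = {q1, q3}, add states in Sat(a) with every successor in Z. Z1 = {q1, q3, q4}; fixed.
Sat(A[a U b]) = {q1, q3, q4}
q0 ∉ Sat(A[a U b]) = {q1, q3, q4}, so the formula does not hold at q0.

No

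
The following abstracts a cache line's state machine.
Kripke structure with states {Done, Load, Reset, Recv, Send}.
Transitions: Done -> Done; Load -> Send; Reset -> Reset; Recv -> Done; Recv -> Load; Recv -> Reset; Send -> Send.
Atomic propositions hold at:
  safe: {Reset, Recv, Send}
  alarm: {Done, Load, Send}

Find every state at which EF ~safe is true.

{Done, Load, Recv}

Sat(~safe) = {Done, Load}
EF ~safe: least fixpoint, start Z0 = {Done, Load}, add states with some successor in Z. Z1 = {Done, Load, Recv}; fixed.
Sat(EF ~safe) = {Done, Load, Recv}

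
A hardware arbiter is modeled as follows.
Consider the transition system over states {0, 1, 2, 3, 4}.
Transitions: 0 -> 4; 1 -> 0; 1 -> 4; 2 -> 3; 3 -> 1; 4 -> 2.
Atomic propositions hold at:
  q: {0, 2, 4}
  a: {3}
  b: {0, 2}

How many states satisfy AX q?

Sat(AX q) = {s : every successor in {0, 2, 4}} = {0, 1, 4}
|Sat(AX q)| = |{0, 1, 4}| = 3.

3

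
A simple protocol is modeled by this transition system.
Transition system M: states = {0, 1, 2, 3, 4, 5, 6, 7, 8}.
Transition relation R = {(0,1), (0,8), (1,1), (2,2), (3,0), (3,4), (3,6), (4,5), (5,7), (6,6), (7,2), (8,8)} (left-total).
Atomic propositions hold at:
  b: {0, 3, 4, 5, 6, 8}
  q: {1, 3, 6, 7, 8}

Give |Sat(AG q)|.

AG q: greatest fixpoint, start Z0 = {1, 3, 6, 7, 8}, keep only states in Sat with every successor in Z. Z1 = {1, 6, 8}; fixed.
Sat(AG q) = {1, 6, 8}
|Sat(AG q)| = |{1, 6, 8}| = 3.

3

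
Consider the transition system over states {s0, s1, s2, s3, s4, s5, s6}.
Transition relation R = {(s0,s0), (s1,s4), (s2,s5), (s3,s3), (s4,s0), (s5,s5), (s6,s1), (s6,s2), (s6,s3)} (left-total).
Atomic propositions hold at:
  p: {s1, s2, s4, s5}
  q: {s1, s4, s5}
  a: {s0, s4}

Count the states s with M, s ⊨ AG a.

AG a: greatest fixpoint, start Z0 = {s0, s4}, keep only states in Sat with every successor in Z. Already a fixed point.
Sat(AG a) = {s0, s4}
|Sat(AG a)| = |{s0, s4}| = 2.

2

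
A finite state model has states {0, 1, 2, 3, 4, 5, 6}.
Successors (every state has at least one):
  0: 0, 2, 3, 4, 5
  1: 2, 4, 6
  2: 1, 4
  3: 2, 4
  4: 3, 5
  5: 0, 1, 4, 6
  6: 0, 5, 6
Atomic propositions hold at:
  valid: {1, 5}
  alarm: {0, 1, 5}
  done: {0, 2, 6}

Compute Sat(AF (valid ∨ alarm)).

Sat(valid ∨ alarm) = {0, 1, 5}
AF (valid ∨ alarm): least fixpoint, start Z0 = {0, 1, 5}, add states with every successor in Z. Already a fixed point.
Sat(AF (valid ∨ alarm)) = {0, 1, 5}

{0, 1, 5}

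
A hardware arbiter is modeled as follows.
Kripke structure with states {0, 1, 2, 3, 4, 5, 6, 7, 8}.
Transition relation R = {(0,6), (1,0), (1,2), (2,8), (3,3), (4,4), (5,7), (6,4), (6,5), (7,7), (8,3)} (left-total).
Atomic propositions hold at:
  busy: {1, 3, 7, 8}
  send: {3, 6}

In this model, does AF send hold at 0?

Yes

AF send: least fixpoint, start Z0 = {3, 6}, add states with every successor in Z. Z1 = {0, 3, 6, 8}; Z2 = {0, 2, 3, 6, 8}; Z3 = {0, 1, 2, 3, 6, 8}; fixed.
Sat(AF send) = {0, 1, 2, 3, 6, 8}
0 ∈ Sat(AF send) = {0, 1, 2, 3, 6, 8}, so the formula holds at 0.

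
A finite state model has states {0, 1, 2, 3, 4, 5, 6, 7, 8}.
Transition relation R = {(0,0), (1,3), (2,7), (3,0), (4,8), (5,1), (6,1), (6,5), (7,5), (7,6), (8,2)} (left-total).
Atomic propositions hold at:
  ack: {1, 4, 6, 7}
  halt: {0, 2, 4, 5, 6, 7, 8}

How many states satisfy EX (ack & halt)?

Sat(ack & halt) = {4, 6, 7}
Sat(EX (ack & halt)) = {s : some successor in {4, 6, 7}} = {2, 7}
|Sat(EX (ack & halt))| = |{2, 7}| = 2.

2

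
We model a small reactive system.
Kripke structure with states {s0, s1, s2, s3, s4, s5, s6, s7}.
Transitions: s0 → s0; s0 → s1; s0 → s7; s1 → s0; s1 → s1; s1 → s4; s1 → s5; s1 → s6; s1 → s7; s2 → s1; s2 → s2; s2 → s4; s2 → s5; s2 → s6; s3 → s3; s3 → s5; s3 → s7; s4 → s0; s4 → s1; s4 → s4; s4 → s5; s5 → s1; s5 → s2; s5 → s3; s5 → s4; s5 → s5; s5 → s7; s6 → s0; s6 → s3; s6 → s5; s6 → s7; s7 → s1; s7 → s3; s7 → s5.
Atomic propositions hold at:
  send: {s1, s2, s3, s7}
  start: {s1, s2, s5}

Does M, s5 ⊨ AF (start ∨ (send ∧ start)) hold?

Yes

Sat(send ∧ start) = {s1, s2}
Sat(start ∨ (send ∧ start)) = {s1, s2, s5}
AF (start ∨ (send ∧ start)): least fixpoint, start Z0 = {s1, s2, s5}, add states with every successor in Z. Already a fixed point.
Sat(AF (start ∨ (send ∧ start))) = {s1, s2, s5}
s5 ∈ Sat(AF (start ∨ (send ∧ start))) = {s1, s2, s5}, so the formula holds at s5.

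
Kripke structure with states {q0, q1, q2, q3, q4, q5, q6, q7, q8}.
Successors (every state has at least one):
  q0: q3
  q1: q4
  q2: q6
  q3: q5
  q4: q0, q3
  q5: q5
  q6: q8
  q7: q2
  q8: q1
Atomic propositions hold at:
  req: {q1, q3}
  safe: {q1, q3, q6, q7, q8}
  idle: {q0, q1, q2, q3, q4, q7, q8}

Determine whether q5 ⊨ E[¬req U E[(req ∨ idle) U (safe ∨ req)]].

No

Sat(¬req) = {q0, q2, q4, q5, q6, q7, q8}
Sat(req ∨ idle) = {q0, q1, q2, q3, q4, q7, q8}
Sat(safe ∨ req) = {q1, q3, q6, q7, q8}
E[(req ∨ idle) U (safe ∨ req)]: least fixpoint, start Z0 = Sat((safe ∨ req)) = {q1, q3, q6, q7, q8}, add states in Sat(req ∨ idle) with some successor in Z. Z1 = {q0, q1, q2, q3, q4, q6, q7, q8}; fixed.
Sat(E[(req ∨ idle) U (safe ∨ req)]) = {q0, q1, q2, q3, q4, q6, q7, q8}
E[¬req U E[(req ∨ idle) U (safe ∨ req)]]: least fixpoint, start Z0 = Sat(E[(req ∨ idle) U (safe ∨ req)]) = {q0, q1, q2, q3, q4, q6, q7, q8}, add states in Sat(¬req) with some successor in Z. Already a fixed point.
Sat(E[¬req U E[(req ∨ idle) U (safe ∨ req)]]) = {q0, q1, q2, q3, q4, q6, q7, q8}
q5 ∉ Sat(E[¬req U E[(req ∨ idle) U (safe ∨ req)]]) = {q0, q1, q2, q3, q4, q6, q7, q8}, so the formula does not hold at q5.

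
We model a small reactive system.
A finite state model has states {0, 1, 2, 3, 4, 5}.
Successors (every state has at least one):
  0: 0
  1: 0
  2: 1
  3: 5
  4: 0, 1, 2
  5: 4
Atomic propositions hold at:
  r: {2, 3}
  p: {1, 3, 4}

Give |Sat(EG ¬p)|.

1

Sat(¬p) = {0, 2, 5}
EG ¬p: greatest fixpoint, start Z0 = {0, 2, 5}, keep only states in Sat with some successor in Z. Z1 = {0}; fixed.
Sat(EG ¬p) = {0}
|Sat(EG ¬p)| = |{0}| = 1.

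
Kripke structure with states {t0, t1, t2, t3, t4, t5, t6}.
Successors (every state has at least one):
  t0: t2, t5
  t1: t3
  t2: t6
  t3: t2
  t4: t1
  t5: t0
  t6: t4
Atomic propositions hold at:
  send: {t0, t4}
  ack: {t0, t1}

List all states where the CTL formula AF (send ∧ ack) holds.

{t0, t5}

Sat(send ∧ ack) = {t0}
AF (send ∧ ack): least fixpoint, start Z0 = {t0}, add states with every successor in Z. Z1 = {t0, t5}; fixed.
Sat(AF (send ∧ ack)) = {t0, t5}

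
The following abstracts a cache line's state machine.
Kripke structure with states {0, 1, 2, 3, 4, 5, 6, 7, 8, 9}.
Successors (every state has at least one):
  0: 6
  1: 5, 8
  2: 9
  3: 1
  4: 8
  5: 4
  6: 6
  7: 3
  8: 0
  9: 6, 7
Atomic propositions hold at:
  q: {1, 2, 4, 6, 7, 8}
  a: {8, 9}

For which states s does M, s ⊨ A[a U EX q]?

Sat(EX q) = {s : some successor in {1, 2, 4, 6, 7, 8}} = {0, 1, 3, 4, 5, 6, 9}
A[a U EX q]: least fixpoint, start Z0 = Sat(EX q) = {0, 1, 3, 4, 5, 6, 9}, add states in Sat(a) with every successor in Z. Z1 = {0, 1, 3, 4, 5, 6, 8, 9}; fixed.
Sat(A[a U EX q]) = {0, 1, 3, 4, 5, 6, 8, 9}

{0, 1, 3, 4, 5, 6, 8, 9}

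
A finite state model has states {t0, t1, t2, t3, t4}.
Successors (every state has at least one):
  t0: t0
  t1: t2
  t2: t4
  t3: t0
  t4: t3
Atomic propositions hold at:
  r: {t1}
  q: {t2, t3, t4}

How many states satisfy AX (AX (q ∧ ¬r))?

2

Sat(¬r) = {t0, t2, t3, t4}
Sat(q ∧ ¬r) = {t2, t3, t4}
Sat(AX (q ∧ ¬r)) = {s : every successor in {t2, t3, t4}} = {t1, t2, t4}
Sat(AX (AX (q ∧ ¬r))) = {s : every successor in {t1, t2, t4}} = {t1, t2}
|Sat(AX (AX (q ∧ ¬r)))| = |{t1, t2}| = 2.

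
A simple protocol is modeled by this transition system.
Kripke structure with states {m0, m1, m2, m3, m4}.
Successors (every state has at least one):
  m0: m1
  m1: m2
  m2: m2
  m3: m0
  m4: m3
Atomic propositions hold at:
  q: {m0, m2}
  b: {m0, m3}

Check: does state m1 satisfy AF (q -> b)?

Yes

Sat(q -> b) = {m0, m1, m3, m4}
AF (q -> b): least fixpoint, start Z0 = {m0, m1, m3, m4}, add states with every successor in Z. Already a fixed point.
Sat(AF (q -> b)) = {m0, m1, m3, m4}
m1 ∈ Sat(AF (q -> b)) = {m0, m1, m3, m4}, so the formula holds at m1.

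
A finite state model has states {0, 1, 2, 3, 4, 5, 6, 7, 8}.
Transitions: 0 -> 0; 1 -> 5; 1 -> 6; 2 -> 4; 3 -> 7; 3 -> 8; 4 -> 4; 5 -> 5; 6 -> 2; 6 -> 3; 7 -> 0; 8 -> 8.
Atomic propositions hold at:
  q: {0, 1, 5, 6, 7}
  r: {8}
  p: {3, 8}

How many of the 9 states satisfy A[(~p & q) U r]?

1

Sat(~p) = {0, 1, 2, 4, 5, 6, 7}
Sat(~p & q) = {0, 1, 5, 6, 7}
A[(~p & q) U r]: least fixpoint, start Z0 = Sat(r) = {8}, add states in Sat(~p & q) with every successor in Z. Already a fixed point.
Sat(A[(~p & q) U r]) = {8}
|Sat(A[(~p & q) U r])| = |{8}| = 1.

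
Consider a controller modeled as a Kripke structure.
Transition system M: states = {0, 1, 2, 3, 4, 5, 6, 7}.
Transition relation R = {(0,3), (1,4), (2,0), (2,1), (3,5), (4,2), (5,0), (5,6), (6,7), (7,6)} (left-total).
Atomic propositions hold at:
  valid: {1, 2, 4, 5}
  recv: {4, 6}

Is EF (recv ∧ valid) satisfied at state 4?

Yes

Sat(recv ∧ valid) = {4}
EF (recv ∧ valid): least fixpoint, start Z0 = {4}, add states with some successor in Z. Z1 = {1, 4}; Z2 = {1, 2, 4}; fixed.
Sat(EF (recv ∧ valid)) = {1, 2, 4}
4 ∈ Sat(EF (recv ∧ valid)) = {1, 2, 4}, so the formula holds at 4.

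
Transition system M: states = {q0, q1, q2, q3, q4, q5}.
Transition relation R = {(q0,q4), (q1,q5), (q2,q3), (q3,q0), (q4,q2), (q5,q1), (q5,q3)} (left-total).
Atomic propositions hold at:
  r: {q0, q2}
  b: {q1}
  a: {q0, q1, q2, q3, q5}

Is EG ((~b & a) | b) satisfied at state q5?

Yes

Sat(~b) = {q0, q2, q3, q4, q5}
Sat(~b & a) = {q0, q2, q3, q5}
Sat((~b & a) | b) = {q0, q1, q2, q3, q5}
EG ((~b & a) | b): greatest fixpoint, start Z0 = {q0, q1, q2, q3, q5}, keep only states in Sat with some successor in Z. Z1 = {q1, q2, q3, q5}; Z2 = {q1, q2, q5}; Z3 = {q1, q5}; fixed.
Sat(EG ((~b & a) | b)) = {q1, q5}
q5 ∈ Sat(EG ((~b & a) | b)) = {q1, q5}, so the formula holds at q5.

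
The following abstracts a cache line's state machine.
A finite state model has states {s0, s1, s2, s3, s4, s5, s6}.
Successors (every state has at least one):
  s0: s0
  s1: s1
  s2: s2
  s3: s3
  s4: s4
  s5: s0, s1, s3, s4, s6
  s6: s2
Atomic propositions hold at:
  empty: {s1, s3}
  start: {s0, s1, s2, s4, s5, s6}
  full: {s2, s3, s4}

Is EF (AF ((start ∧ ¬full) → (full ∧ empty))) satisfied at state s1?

Sat(¬full) = {s0, s1, s5, s6}
Sat(start ∧ ¬full) = {s0, s1, s5, s6}
Sat(full ∧ empty) = {s3}
Sat((start ∧ ¬full) → (full ∧ empty)) = {s2, s3, s4}
AF ((start ∧ ¬full) → (full ∧ empty)): least fixpoint, start Z0 = {s2, s3, s4}, add states with every successor in Z. Z1 = {s2, s3, s4, s6}; fixed.
Sat(AF ((start ∧ ¬full) → (full ∧ empty))) = {s2, s3, s4, s6}
EF (AF ((start ∧ ¬full) → (full ∧ empty))): least fixpoint, start Z0 = {s2, s3, s4, s6}, add states with some successor in Z. Z1 = {s2, s3, s4, s5, s6}; fixed.
Sat(EF (AF ((start ∧ ¬full) → (full ∧ empty)))) = {s2, s3, s4, s5, s6}
s1 ∉ Sat(EF (AF ((start ∧ ¬full) → (full ∧ empty)))) = {s2, s3, s4, s5, s6}, so the formula does not hold at s1.

No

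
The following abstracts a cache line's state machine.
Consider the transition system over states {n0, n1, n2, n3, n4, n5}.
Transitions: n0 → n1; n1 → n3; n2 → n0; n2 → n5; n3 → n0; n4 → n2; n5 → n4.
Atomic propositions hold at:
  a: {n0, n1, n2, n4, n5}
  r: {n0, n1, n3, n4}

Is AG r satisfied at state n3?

AG r: greatest fixpoint, start Z0 = {n0, n1, n3, n4}, keep only states in Sat with every successor in Z. Z1 = {n0, n1, n3}; fixed.
Sat(AG r) = {n0, n1, n3}
n3 ∈ Sat(AG r) = {n0, n1, n3}, so the formula holds at n3.

Yes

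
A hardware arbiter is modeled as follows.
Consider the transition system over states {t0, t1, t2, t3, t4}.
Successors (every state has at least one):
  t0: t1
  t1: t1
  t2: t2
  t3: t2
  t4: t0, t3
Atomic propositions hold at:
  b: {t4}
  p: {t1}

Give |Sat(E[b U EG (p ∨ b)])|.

1

Sat(p ∨ b) = {t1, t4}
EG (p ∨ b): greatest fixpoint, start Z0 = {t1, t4}, keep only states in Sat with some successor in Z. Z1 = {t1}; fixed.
Sat(EG (p ∨ b)) = {t1}
E[b U EG (p ∨ b)]: least fixpoint, start Z0 = Sat(EG (p ∨ b)) = {t1}, add states in Sat(b) with some successor in Z. Already a fixed point.
Sat(E[b U EG (p ∨ b)]) = {t1}
|Sat(E[b U EG (p ∨ b)])| = |{t1}| = 1.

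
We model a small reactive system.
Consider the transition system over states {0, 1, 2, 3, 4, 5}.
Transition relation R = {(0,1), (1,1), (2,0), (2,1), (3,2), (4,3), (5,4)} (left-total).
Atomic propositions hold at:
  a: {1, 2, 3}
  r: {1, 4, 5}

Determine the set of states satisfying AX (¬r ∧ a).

Sat(¬r) = {0, 2, 3}
Sat(¬r ∧ a) = {2, 3}
Sat(AX (¬r ∧ a)) = {s : every successor in {2, 3}} = {3, 4}

{3, 4}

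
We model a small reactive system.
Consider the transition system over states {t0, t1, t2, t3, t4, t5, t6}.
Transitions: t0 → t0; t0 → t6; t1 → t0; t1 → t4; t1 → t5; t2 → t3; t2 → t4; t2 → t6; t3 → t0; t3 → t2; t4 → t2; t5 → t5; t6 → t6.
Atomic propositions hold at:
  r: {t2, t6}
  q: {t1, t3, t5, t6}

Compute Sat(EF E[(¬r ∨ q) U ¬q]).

Sat(¬r) = {t0, t1, t3, t4, t5}
Sat(¬r ∨ q) = {t0, t1, t3, t4, t5, t6}
Sat(¬q) = {t0, t2, t4}
E[(¬r ∨ q) U ¬q]: least fixpoint, start Z0 = Sat(¬q) = {t0, t2, t4}, add states in Sat(¬r ∨ q) with some successor in Z. Z1 = {t0, t1, t2, t3, t4}; fixed.
Sat(E[(¬r ∨ q) U ¬q]) = {t0, t1, t2, t3, t4}
EF E[(¬r ∨ q) U ¬q]: least fixpoint, start Z0 = {t0, t1, t2, t3, t4}, add states with some successor in Z. Already a fixed point.
Sat(EF E[(¬r ∨ q) U ¬q]) = {t0, t1, t2, t3, t4}

{t0, t1, t2, t3, t4}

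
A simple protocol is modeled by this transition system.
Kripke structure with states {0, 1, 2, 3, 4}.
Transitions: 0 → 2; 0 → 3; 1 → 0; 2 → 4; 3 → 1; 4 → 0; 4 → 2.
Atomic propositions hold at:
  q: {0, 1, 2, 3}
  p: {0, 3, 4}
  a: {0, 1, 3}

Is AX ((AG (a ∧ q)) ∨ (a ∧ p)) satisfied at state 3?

Sat(a ∧ q) = {0, 1, 3}
AG (a ∧ q): greatest fixpoint, start Z0 = {0, 1, 3}, keep only states in Sat with every successor in Z. Z1 = {1, 3}; Z2 = {3}; Z3 = ∅; fixed.
Sat(AG (a ∧ q)) = ∅
Sat(a ∧ p) = {0, 3}
Sat((AG (a ∧ q)) ∨ (a ∧ p)) = {0, 3}
Sat(AX ((AG (a ∧ q)) ∨ (a ∧ p))) = {s : every successor in {0, 3}} = {1}
3 ∉ Sat(AX ((AG (a ∧ q)) ∨ (a ∧ p))) = {1}, so the formula does not hold at 3.

No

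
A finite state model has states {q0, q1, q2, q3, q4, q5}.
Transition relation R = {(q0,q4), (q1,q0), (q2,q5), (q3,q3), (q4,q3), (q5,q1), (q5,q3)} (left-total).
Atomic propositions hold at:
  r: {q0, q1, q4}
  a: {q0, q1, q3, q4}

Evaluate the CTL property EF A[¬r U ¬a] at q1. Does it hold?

No

Sat(¬r) = {q2, q3, q5}
Sat(¬a) = {q2, q5}
A[¬r U ¬a]: least fixpoint, start Z0 = Sat(¬a) = {q2, q5}, add states in Sat(¬r) with every successor in Z. Already a fixed point.
Sat(A[¬r U ¬a]) = {q2, q5}
EF A[¬r U ¬a]: least fixpoint, start Z0 = {q2, q5}, add states with some successor in Z. Already a fixed point.
Sat(EF A[¬r U ¬a]) = {q2, q5}
q1 ∉ Sat(EF A[¬r U ¬a]) = {q2, q5}, so the formula does not hold at q1.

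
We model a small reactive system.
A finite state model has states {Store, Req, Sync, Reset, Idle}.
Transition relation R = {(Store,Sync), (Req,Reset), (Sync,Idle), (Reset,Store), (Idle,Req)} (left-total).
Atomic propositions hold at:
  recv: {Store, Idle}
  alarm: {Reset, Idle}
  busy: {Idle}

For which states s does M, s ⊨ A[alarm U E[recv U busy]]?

E[recv U busy]: least fixpoint, start Z0 = Sat(busy) = {Idle}, add states in Sat(recv) with some successor in Z. Already a fixed point.
Sat(E[recv U busy]) = {Idle}
A[alarm U E[recv U busy]]: least fixpoint, start Z0 = Sat(E[recv U busy]) = {Idle}, add states in Sat(alarm) with every successor in Z. Already a fixed point.
Sat(A[alarm U E[recv U busy]]) = {Idle}

{Idle}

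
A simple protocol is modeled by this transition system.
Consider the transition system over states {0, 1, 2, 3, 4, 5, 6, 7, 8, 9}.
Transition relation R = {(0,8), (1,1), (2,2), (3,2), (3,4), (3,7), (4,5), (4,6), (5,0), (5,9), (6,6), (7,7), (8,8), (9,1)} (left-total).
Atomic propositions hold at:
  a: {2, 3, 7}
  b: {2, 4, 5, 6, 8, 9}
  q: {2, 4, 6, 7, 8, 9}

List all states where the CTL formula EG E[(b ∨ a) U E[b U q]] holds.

{2, 3, 4, 6, 7, 8}

Sat(b ∨ a) = {2, 3, 4, 5, 6, 7, 8, 9}
E[b U q]: least fixpoint, start Z0 = Sat(q) = {2, 4, 6, 7, 8, 9}, add states in Sat(b) with some successor in Z. Z1 = {2, 4, 5, 6, 7, 8, 9}; fixed.
Sat(E[b U q]) = {2, 4, 5, 6, 7, 8, 9}
E[(b ∨ a) U E[b U q]]: least fixpoint, start Z0 = Sat(E[b U q]) = {2, 4, 5, 6, 7, 8, 9}, add states in Sat(b ∨ a) with some successor in Z. Z1 = {2, 3, 4, 5, 6, 7, 8, 9}; fixed.
Sat(E[(b ∨ a) U E[b U q]]) = {2, 3, 4, 5, 6, 7, 8, 9}
EG E[(b ∨ a) U E[b U q]]: greatest fixpoint, start Z0 = {2, 3, 4, 5, 6, 7, 8, 9}, keep only states in Sat with some successor in Z. Z1 = {2, 3, 4, 5, 6, 7, 8}; Z2 = {2, 3, 4, 6, 7, 8}; fixed.
Sat(EG E[(b ∨ a) U E[b U q]]) = {2, 3, 4, 6, 7, 8}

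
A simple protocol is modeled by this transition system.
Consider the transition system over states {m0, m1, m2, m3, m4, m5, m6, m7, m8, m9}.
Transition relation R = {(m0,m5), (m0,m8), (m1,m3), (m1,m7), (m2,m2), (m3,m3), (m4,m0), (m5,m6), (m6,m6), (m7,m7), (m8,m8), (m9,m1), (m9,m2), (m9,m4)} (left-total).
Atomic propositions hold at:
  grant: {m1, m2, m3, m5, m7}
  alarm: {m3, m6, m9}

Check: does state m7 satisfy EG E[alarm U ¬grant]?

Sat(¬grant) = {m0, m4, m6, m8, m9}
E[alarm U ¬grant]: least fixpoint, start Z0 = Sat(¬grant) = {m0, m4, m6, m8, m9}, add states in Sat(alarm) with some successor in Z. Already a fixed point.
Sat(E[alarm U ¬grant]) = {m0, m4, m6, m8, m9}
EG E[alarm U ¬grant]: greatest fixpoint, start Z0 = {m0, m4, m6, m8, m9}, keep only states in Sat with some successor in Z. Already a fixed point.
Sat(EG E[alarm U ¬grant]) = {m0, m4, m6, m8, m9}
m7 ∉ Sat(EG E[alarm U ¬grant]) = {m0, m4, m6, m8, m9}, so the formula does not hold at m7.

No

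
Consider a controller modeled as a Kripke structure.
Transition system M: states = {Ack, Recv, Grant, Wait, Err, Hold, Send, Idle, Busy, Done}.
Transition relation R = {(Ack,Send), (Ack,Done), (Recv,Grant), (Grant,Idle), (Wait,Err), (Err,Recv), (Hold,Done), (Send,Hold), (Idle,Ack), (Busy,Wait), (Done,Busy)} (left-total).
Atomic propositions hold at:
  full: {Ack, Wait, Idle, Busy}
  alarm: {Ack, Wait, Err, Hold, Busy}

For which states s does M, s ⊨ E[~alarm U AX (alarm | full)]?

{Recv, Grant, Wait, Send, Idle, Busy, Done}

Sat(~alarm) = {Recv, Grant, Send, Idle, Done}
Sat(alarm | full) = {Ack, Wait, Err, Hold, Idle, Busy}
Sat(AX (alarm | full)) = {s : every successor in {Ack, Wait, Err, Hold, Idle, Busy}} = {Grant, Wait, Send, Idle, Busy, Done}
E[~alarm U AX (alarm | full)]: least fixpoint, start Z0 = Sat(AX (alarm | full)) = {Grant, Wait, Send, Idle, Busy, Done}, add states in Sat(~alarm) with some successor in Z. Z1 = {Recv, Grant, Wait, Send, Idle, Busy, Done}; fixed.
Sat(E[~alarm U AX (alarm | full)]) = {Recv, Grant, Wait, Send, Idle, Busy, Done}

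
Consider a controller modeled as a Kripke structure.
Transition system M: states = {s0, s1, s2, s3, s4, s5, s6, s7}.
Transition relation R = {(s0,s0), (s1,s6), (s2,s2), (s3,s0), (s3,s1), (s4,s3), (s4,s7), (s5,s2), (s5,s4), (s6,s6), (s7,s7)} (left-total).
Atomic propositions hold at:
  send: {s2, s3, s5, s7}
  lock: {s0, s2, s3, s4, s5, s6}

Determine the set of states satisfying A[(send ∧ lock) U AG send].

{s2, s7}

Sat(send ∧ lock) = {s2, s3, s5}
AG send: greatest fixpoint, start Z0 = {s2, s3, s5, s7}, keep only states in Sat with every successor in Z. Z1 = {s2, s7}; fixed.
Sat(AG send) = {s2, s7}
A[(send ∧ lock) U AG send]: least fixpoint, start Z0 = Sat(AG send) = {s2, s7}, add states in Sat(send ∧ lock) with every successor in Z. Already a fixed point.
Sat(A[(send ∧ lock) U AG send]) = {s2, s7}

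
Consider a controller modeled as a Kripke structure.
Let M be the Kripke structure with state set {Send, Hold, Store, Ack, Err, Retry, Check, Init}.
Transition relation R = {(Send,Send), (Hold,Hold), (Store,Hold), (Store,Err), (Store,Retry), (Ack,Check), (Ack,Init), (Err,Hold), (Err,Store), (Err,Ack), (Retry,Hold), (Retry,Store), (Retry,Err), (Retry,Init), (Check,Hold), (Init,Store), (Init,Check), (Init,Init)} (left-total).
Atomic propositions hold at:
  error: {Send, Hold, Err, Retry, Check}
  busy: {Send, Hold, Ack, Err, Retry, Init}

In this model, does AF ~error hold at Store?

Sat(~error) = {Store, Ack, Init}
AF ~error: least fixpoint, start Z0 = {Store, Ack, Init}, add states with every successor in Z. Already a fixed point.
Sat(AF ~error) = {Store, Ack, Init}
Store ∈ Sat(AF ~error) = {Store, Ack, Init}, so the formula holds at Store.

Yes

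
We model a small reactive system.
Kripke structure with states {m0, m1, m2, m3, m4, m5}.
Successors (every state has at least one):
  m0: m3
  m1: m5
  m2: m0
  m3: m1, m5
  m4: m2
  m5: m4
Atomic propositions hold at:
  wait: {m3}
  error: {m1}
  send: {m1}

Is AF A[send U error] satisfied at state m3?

A[send U error]: least fixpoint, start Z0 = Sat(error) = {m1}, add states in Sat(send) with every successor in Z. Already a fixed point.
Sat(A[send U error]) = {m1}
AF A[send U error]: least fixpoint, start Z0 = {m1}, add states with every successor in Z. Already a fixed point.
Sat(AF A[send U error]) = {m1}
m3 ∉ Sat(AF A[send U error]) = {m1}, so the formula does not hold at m3.

No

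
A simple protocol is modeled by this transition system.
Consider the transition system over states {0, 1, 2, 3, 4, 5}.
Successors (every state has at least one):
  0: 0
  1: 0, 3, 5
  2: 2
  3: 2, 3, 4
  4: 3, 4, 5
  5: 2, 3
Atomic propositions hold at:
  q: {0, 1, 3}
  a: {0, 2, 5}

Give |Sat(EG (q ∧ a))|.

Sat(q ∧ a) = {0}
EG (q ∧ a): greatest fixpoint, start Z0 = {0}, keep only states in Sat with some successor in Z. Already a fixed point.
Sat(EG (q ∧ a)) = {0}
|Sat(EG (q ∧ a))| = |{0}| = 1.

1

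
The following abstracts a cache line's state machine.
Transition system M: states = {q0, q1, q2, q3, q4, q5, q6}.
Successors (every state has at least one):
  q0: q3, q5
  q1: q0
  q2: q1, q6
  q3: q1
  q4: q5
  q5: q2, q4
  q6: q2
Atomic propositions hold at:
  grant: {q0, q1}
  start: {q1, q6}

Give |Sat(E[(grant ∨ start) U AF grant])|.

3

Sat(grant ∨ start) = {q0, q1, q6}
AF grant: least fixpoint, start Z0 = {q0, q1}, add states with every successor in Z. Z1 = {q0, q1, q3}; fixed.
Sat(AF grant) = {q0, q1, q3}
E[(grant ∨ start) U AF grant]: least fixpoint, start Z0 = Sat(AF grant) = {q0, q1, q3}, add states in Sat(grant ∨ start) with some successor in Z. Already a fixed point.
Sat(E[(grant ∨ start) U AF grant]) = {q0, q1, q3}
|Sat(E[(grant ∨ start) U AF grant])| = |{q0, q1, q3}| = 3.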